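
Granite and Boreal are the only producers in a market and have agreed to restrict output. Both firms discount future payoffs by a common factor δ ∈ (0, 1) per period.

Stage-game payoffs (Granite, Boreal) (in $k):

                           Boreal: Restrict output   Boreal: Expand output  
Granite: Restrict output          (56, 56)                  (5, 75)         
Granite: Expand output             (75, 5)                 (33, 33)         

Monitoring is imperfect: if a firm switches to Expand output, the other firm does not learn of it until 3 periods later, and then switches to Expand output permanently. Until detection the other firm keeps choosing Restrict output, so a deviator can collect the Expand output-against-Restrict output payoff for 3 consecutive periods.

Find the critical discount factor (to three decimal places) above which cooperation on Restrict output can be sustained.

The best deviation is to choose Expand output for all 3 undetected periods, earning 75 each, then 33 forever once detected.
Deviation value: 75(1−δ^3)/(1−δ) + 33δ^3/(1−δ); cooperation value: 56/(1−δ).
IC: 56 ≥ 75(1−δ^3) + 33δ^3 = 75 − 42δ^3.
So δ^3 ≥ 19/42, giving δ ≥ (19/42)^(1/3) ≈ 0.768.

0.768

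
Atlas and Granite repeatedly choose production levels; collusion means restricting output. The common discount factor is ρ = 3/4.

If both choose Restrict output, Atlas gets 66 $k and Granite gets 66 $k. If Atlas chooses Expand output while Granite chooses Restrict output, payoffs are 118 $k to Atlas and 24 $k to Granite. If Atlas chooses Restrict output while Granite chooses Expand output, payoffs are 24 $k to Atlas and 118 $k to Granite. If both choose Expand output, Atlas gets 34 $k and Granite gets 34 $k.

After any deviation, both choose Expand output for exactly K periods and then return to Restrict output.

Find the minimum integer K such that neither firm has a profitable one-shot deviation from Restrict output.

3

Need Σ_{k=1}^{K} ρ^k ≥ (118−66)/(66−34) = 1.6250 at ρ = 3/4.
At K = 2 the sum is 1.3125 < 1.6250; at K = 3 it is 1.7344 ≥ 1.6250.
So the minimum punishment length is K = 3.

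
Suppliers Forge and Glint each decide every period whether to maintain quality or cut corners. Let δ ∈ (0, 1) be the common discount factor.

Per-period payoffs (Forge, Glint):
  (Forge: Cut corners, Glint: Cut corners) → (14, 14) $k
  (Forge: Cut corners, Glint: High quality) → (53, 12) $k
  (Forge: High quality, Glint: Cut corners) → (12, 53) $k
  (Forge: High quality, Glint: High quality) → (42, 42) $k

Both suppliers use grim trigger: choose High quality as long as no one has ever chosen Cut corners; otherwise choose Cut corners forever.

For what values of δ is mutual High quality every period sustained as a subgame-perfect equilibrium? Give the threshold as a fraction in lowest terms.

11/39

One-period gain from deviating is 53 − 42 = 11. The loss is 42 − 14 = 28 in every subsequent period, with present value 28·δ/(1−δ).
Deviation is unprofitable when 28·δ/(1−δ) ≥ 11, i.e. δ/(1−δ) ≥ 11/28.
Equivalently δ ≥ 11/(11+28) = 11/39.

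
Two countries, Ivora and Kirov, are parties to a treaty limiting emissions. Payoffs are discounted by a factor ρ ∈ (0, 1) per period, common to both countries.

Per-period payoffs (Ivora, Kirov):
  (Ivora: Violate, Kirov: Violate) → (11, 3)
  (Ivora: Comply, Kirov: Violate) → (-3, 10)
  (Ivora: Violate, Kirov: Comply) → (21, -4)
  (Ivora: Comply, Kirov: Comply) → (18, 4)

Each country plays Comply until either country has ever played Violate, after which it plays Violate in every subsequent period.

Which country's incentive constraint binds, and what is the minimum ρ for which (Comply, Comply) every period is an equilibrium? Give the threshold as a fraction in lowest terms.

Ivora's threshold: (21−18)/(21−11) = 3/10.
Kirov's threshold: (10−4)/(10−3) = 6/7.
3/10 < 6/7, so Kirov binds and ρ* = 6/7.

Kirov; ρ ≥ 6/7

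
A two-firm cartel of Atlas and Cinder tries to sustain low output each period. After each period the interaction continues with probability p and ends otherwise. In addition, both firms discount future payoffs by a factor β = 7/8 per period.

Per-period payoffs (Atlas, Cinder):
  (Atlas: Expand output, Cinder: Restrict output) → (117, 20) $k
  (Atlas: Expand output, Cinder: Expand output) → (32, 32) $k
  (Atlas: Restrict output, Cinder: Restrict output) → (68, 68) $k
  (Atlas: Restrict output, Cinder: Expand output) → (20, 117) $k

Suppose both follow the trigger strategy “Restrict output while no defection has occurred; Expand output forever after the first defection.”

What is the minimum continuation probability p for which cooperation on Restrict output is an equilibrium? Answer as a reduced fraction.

56/85

Expected continuation weight on next period's payoff is β·p = 7/8·p, which plays the role of the discount factor.
Cooperation requires 7/8·p ≥ (117−68)/(117−32) = 49/85, hence p ≥ 56/85.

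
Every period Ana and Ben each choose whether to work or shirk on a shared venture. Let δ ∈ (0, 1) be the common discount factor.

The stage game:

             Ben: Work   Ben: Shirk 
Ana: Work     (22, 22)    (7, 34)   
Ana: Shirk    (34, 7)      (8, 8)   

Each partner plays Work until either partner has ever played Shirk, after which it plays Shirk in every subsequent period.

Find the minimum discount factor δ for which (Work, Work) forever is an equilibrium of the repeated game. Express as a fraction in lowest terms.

6/13

Cooperation forever yields 22 each period: 22/(1−δ).
Deviating yields 34 once, then 8 forever: 34 + 8δ/(1−δ).
No profitable deviation requires 22/(1−δ) ≥ 34 + 8δ/(1−δ).
Multiplying by (1−δ): 22 ≥ 34(1−δ) + 8δ = 34 − 26δ.
So 26δ ≥ 12, i.e. δ ≥ 12/26 = 6/13.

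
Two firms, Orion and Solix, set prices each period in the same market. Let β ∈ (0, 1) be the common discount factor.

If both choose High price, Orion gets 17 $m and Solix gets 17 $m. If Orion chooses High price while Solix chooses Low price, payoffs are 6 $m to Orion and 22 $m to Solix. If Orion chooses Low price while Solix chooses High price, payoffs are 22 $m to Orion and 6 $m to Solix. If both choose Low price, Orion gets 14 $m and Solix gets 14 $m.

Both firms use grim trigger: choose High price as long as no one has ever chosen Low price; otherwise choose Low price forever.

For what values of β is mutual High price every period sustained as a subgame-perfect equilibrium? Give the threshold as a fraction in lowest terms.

5/8

17/(1−β) ≥ 22 + 14β/(1−β)
17 ≥ 22 − 8β
β ≥ 5/8.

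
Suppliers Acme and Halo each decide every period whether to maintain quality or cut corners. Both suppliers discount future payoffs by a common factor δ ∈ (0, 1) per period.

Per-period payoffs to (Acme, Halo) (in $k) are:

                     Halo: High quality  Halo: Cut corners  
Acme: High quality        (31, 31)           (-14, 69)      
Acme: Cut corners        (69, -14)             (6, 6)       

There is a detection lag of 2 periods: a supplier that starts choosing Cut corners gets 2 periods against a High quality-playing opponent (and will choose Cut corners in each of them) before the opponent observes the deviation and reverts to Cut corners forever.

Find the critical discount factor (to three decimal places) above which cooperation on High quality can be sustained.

The best deviation is to choose Cut corners for all 2 undetected periods, earning 69 each, then 6 forever once detected.
Deviation value: 69(1−δ^2)/(1−δ) + 6δ^2/(1−δ); cooperation value: 31/(1−δ).
IC: 31 ≥ 69(1−δ^2) + 6δ^2 = 69 − 63δ^2.
So δ^2 ≥ 38/63, giving δ ≥ (38/63)^(1/2) ≈ 0.777.

0.777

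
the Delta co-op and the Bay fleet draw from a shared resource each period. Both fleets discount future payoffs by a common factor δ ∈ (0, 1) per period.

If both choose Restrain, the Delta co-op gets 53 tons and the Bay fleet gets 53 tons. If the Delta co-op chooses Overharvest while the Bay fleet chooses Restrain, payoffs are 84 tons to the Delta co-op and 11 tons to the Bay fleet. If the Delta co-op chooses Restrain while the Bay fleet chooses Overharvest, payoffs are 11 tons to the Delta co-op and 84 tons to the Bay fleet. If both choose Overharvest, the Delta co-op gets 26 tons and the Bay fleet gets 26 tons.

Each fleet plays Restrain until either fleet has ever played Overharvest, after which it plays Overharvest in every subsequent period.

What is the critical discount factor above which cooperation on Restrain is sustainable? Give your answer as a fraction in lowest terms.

31/58

Cooperation forever yields 53 each period: 53/(1−δ).
Deviating yields 84 once, then 26 forever: 84 + 26δ/(1−δ).
No profitable deviation requires 53/(1−δ) ≥ 84 + 26δ/(1−δ).
Multiplying by (1−δ): 53 ≥ 84(1−δ) + 26δ = 84 − 58δ.
So 58δ ≥ 31, i.e. δ ≥ 31/58.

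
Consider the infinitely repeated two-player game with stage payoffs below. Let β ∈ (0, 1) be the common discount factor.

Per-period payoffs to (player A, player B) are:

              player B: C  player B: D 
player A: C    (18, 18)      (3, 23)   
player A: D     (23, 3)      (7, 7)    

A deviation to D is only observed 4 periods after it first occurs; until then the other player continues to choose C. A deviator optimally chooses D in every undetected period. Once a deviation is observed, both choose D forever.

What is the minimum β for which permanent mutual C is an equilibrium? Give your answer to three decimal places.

Deviating for the 4 undetected periods gains 23−18 = 5 per period over cooperation, then loses 18−7 = 11 per period forever once punishment starts.
Gain: 5(1 + β + … + β^3); loss: 11·β^4/(1−β).
No profitable deviation ⇔ 5(1−β^4) ≤ 11·β^4, i.e. β^4 ≥ 5/(5+11) = 5/16.
Hence β ≥ (5/16)^(1/4) ≈ 0.748.

0.748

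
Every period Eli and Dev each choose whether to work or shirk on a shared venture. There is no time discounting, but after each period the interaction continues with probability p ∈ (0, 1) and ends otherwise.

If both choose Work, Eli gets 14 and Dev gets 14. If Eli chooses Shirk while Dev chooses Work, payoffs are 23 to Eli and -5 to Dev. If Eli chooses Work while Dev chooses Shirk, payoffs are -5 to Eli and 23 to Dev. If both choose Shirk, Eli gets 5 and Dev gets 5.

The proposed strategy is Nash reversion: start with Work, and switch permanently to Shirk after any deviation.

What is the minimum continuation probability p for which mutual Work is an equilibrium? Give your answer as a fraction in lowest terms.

With no time discounting, the continuation probability p plays the role of the discount factor.
Grim-trigger IC: 14/(1−p) ≥ 23 + 5p/(1−p) ⇒ p ≥ (23−14)/(23−5) = 1/2.

1/2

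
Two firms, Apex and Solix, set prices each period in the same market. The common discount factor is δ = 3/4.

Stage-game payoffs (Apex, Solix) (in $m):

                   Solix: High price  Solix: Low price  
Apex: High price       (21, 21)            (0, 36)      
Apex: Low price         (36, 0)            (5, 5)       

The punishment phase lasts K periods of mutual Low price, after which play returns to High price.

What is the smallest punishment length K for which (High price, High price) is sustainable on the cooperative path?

IC: δ(1−δ^K)/(1−δ) ≥ (36−21)/(21−5) = 15/16.
With δ = 3/4: need 1 − δ^K ≥ 15/16·(1−3/4)/(3/4), i.e. δ^K ≤ 0.6875.
Since (3/4)^1 = 0.7500 and (3/4)^2 = 0.5625, the smallest such K is 2.

2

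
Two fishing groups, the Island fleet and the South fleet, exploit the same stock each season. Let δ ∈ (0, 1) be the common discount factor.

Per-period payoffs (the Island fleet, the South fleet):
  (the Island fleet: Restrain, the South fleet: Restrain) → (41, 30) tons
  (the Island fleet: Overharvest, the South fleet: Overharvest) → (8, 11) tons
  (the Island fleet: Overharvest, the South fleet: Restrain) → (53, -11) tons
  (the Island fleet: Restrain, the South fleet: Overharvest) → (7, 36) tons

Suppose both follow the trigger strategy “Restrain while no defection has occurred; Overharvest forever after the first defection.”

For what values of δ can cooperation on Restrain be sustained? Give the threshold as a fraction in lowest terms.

4/15

For the Island fleet: deviation gain 53−41 = 12, per-period punishment loss 41−8 = 33. IC gives δ ≥ 12/45 = 4/15.
For the South fleet: gain 6, loss 19 per period, so δ ≥ 6/25.
The tighter constraint is the Island fleet's, so cooperation needs δ ≥ 4/15.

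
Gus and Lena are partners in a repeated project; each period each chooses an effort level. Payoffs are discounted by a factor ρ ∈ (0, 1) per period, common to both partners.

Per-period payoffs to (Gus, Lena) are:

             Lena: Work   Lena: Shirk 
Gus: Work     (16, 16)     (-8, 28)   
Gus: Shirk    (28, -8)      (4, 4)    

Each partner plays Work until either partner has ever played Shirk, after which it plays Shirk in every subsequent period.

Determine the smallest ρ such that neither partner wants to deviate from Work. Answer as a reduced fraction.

1/2

Cooperation forever yields 16 each period: 16/(1−ρ).
Deviating yields 28 once, then 4 forever: 28 + 4ρ/(1−ρ).
No profitable deviation requires 16/(1−ρ) ≥ 28 + 4ρ/(1−ρ).
Multiplying by (1−ρ): 16 ≥ 28(1−ρ) + 4ρ = 28 − 24ρ.
So 24ρ ≥ 12, i.e. ρ ≥ 12/24 = 1/2.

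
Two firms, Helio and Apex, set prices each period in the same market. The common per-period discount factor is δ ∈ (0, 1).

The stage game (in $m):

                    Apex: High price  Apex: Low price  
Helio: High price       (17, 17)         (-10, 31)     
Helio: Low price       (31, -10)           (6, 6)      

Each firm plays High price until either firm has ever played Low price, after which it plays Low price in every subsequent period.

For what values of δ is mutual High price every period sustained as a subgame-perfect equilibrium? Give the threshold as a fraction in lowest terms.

14/25

17/(1−δ) ≥ 31 + 6δ/(1−δ)
17 ≥ 31 − 25δ
δ ≥ 14/25.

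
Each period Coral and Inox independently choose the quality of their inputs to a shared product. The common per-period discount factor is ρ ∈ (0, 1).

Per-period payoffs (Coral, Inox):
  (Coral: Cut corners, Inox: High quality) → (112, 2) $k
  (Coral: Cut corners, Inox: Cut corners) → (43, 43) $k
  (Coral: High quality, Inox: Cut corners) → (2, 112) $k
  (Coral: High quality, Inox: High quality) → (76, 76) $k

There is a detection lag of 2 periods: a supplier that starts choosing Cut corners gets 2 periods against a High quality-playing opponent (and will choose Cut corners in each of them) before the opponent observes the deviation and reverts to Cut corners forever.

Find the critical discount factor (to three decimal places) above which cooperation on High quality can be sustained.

0.722

The best deviation is to choose Cut corners for all 2 undetected periods, earning 112 each, then 43 forever once detected.
Deviation value: 112(1−ρ^2)/(1−ρ) + 43ρ^2/(1−ρ); cooperation value: 76/(1−ρ).
IC: 76 ≥ 112(1−ρ^2) + 43ρ^2 = 112 − 69ρ^2.
So ρ^2 ≥ 36/69 = 12/23, giving ρ ≥ (12/23)^(1/2) ≈ 0.722.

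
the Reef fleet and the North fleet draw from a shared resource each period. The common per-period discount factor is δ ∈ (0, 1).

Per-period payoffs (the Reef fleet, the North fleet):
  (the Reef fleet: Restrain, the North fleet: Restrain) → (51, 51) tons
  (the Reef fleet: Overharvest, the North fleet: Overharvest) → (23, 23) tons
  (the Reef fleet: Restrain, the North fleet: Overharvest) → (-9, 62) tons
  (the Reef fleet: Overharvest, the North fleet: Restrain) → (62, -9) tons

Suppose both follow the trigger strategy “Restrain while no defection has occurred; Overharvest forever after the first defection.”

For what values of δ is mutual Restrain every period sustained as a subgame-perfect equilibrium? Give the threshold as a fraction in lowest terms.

One-period gain from deviating is 62 − 51 = 11. The loss is 51 − 23 = 28 in every subsequent period, with present value 28·δ/(1−δ).
Deviation is unprofitable when 28·δ/(1−δ) ≥ 11, i.e. δ/(1−δ) ≥ 11/28.
Equivalently δ ≥ 11/(11+28) = 11/39.

11/39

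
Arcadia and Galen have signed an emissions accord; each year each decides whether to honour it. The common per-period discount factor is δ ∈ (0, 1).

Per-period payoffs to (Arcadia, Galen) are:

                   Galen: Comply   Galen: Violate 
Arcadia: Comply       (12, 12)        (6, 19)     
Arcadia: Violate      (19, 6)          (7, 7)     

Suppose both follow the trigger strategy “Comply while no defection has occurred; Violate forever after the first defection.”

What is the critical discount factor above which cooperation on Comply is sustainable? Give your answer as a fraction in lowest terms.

One-period gain from deviating is 19 − 12 = 7. The loss is 12 − 7 = 5 in every subsequent period, with present value 5·δ/(1−δ).
Deviation is unprofitable when 5·δ/(1−δ) ≥ 7, i.e. δ/(1−δ) ≥ 7/5.
Equivalently δ ≥ 7/(7+5) = 7/12.

7/12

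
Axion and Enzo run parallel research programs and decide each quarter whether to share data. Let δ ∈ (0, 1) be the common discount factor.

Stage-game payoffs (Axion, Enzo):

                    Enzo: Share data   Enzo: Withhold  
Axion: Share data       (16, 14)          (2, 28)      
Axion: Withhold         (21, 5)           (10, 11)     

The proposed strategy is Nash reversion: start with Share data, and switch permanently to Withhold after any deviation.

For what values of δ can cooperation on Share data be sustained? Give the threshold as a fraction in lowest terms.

For Axion: deviation gain 21−16 = 5, per-period punishment loss 16−10 = 6. IC gives δ ≥ 5/11.
For Enzo: gain 14, loss 3 per period, so δ ≥ 14/17.
The tighter constraint is Enzo's, so cooperation needs δ ≥ 14/17.

14/17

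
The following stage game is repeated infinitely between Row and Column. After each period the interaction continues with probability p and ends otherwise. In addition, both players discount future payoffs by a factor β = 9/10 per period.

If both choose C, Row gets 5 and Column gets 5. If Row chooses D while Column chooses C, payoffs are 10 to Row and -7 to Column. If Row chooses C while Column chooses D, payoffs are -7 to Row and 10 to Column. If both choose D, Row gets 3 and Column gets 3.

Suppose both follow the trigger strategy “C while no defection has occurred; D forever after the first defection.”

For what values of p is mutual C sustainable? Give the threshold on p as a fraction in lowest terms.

With continuation probability p and discount β, the effective per-period discount factor is βp.
Grim-trigger IC: βp ≥ (10−5)/(10−3) = 5/7.
So p ≥ (5/7)/(9/10) = 50/63.

50/63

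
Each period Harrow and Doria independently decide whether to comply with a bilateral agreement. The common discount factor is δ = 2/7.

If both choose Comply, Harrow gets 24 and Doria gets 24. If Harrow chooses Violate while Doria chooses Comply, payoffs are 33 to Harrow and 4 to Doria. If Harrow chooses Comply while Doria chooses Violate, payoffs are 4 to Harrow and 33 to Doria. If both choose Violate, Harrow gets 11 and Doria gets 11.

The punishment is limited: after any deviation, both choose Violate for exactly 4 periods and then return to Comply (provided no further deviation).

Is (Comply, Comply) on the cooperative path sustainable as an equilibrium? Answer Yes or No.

A one-shot deviation gives 33 now, then 11 for 4 periods, then back to 24.
Gain from deviating: (33−24) today; loss: (24−11) in each of the next 4 periods.
No-deviation condition: (24−11)(δ+…+δ^4) ≥ 33−24, i.e. δ+…+δ^4 ≥ 9/13.
At δ = 2/7: δ+…+δ^4 = 0.3973 < 0.6923.
So cooperation is not sustainable.

No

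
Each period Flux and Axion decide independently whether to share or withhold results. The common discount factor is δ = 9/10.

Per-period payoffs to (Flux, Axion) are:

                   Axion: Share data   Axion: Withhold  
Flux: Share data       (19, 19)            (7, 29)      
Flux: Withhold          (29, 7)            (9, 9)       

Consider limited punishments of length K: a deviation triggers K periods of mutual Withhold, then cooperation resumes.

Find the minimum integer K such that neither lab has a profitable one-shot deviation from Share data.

No profitable deviation requires (19−9)(δ+…+δ^K) ≥ 29−19, i.e. δ+…+δ^K ≥ 1 ≈ 1.0000.
With δ = 9/10, the partial sums are K=1: 0.9000, K=2: 1.7100.
K = 2 is the first length at which the sum reaches 1.0000.

2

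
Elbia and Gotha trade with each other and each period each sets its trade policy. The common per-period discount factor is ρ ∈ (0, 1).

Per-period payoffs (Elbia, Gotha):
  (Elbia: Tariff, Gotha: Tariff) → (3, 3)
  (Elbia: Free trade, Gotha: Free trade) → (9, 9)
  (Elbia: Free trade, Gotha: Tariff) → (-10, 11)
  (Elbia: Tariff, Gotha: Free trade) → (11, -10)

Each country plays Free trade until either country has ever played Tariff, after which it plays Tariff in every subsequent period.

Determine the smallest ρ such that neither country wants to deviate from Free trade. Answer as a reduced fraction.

1/4

Under grim trigger the critical discount factor is (T−C)/(T−P) with T = 11, C = 9, P = 3.
ρ* = (11−9)/(11−3) = 2/8 = 1/4.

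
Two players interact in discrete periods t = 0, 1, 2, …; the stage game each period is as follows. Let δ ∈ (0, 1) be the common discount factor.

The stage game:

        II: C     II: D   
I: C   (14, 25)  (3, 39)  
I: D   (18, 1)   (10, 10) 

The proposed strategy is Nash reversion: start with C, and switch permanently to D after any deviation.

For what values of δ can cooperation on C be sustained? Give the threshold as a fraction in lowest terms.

I: cooperation gives 14 each period; deviation gives 18 once then 10 forever.
  14/(1−δ) ≥ 18 + 10δ/(1−δ) ⇒ δ ≥ 4/8 = 1/2.
II: cooperation gives 25 each period; deviation gives 39 once then 10 forever.
  δ ≥ 14/29.
Both must hold, so the binding constraint is I's: δ ≥ 1/2.

1/2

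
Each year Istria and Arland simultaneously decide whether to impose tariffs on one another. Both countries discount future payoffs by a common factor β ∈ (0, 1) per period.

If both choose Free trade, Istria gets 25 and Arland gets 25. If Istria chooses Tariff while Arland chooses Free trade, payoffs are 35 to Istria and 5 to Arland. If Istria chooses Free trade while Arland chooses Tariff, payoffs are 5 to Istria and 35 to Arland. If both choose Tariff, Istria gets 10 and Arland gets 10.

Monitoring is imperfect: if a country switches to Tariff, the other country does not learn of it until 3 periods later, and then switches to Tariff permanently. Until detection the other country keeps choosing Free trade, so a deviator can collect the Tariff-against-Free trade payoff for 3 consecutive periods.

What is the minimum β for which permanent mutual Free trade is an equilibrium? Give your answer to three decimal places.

0.737

A deviator earns 35 for 3 periods, then 10 forever; cooperating earns 25 forever. Multiplying the IC by (1−β):
25 ≥ 35(1−β^3) + 10β^3, so 25·β^3 ≥ 10 and β^3 ≥ 2/5.
β ≥ (2/5)^(1/3) ≈ 0.737.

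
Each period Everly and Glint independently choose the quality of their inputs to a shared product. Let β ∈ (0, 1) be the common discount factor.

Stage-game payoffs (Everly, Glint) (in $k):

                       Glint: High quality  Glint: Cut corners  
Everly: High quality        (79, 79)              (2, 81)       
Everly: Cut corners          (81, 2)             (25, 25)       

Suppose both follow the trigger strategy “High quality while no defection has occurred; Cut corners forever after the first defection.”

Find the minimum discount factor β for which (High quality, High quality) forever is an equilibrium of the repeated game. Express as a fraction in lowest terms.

Cooperation forever yields 79 each period: 79/(1−β).
Deviating yields 81 once, then 25 forever: 81 + 25β/(1−β).
No profitable deviation requires 79/(1−β) ≥ 81 + 25β/(1−β).
Multiplying by (1−β): 79 ≥ 81(1−β) + 25β = 81 − 56β.
So 56β ≥ 2, i.e. β ≥ 2/56 = 1/28.

1/28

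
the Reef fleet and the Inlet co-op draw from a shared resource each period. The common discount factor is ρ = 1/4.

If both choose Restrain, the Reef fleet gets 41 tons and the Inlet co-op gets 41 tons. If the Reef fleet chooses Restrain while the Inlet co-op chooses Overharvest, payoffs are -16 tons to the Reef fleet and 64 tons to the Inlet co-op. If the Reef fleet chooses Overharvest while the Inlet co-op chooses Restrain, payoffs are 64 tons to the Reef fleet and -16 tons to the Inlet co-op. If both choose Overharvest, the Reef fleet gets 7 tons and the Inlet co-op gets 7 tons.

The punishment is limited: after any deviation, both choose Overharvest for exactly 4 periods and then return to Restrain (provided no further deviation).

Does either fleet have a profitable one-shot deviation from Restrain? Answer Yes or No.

IC: ρ+…+ρ^4 ≥ (64−41)/(41−7) = 23/34.
At ρ = 1/4: partial sum = 0.3320 < 0.6765. Cooperation not sustainable.

Yes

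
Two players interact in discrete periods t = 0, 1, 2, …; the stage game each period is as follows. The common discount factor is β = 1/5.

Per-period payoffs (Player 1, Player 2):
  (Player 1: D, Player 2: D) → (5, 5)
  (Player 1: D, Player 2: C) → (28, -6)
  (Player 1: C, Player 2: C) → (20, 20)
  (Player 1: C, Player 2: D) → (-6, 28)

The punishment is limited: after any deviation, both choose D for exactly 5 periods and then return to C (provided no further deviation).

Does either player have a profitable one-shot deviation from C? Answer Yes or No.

Comparing payoff streams over the 6 periods until play realigns: cooperate → 20(1+β+…+β^5); deviate → 28 + 5(β+…+β^5).
Cooperation is sustained iff (20−5)(β+…+β^5) ≥ 28−20.
β+…+β^5 = 1/5·(1−(1/5)^5)/(1−1/5) = 0.2499, and (28−20)/(20−5) = 0.5333.
0.2499 < 0.5333, so cooperation is not sustainable.

Yes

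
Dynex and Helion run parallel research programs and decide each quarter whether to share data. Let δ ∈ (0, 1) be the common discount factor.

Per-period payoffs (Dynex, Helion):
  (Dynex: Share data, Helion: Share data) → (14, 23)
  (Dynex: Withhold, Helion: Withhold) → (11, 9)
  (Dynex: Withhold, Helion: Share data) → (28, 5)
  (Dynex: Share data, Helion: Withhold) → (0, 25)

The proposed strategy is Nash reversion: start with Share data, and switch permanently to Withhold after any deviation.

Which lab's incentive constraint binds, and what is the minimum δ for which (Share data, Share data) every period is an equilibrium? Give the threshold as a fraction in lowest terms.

Dynex's threshold: (28−14)/(28−11) = 14/17.
Helion's threshold: (25−23)/(25−9) = 1/8.
14/17 > 1/8, so Dynex binds and δ* = 14/17.

Dynex; δ ≥ 14/17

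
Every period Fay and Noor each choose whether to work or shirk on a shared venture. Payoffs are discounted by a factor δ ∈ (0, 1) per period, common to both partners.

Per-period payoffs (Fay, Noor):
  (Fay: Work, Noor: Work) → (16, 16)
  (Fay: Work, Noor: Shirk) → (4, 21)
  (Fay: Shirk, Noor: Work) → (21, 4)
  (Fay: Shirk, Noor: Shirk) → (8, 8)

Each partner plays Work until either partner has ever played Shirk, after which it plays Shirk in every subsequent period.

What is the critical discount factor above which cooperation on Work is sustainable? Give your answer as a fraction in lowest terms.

Cooperation forever yields 16 each period: 16/(1−δ).
Deviating yields 21 once, then 8 forever: 21 + 8δ/(1−δ).
No profitable deviation requires 16/(1−δ) ≥ 21 + 8δ/(1−δ).
Multiplying by (1−δ): 16 ≥ 21(1−δ) + 8δ = 21 − 13δ.
So 13δ ≥ 5, i.e. δ ≥ 5/13.

5/13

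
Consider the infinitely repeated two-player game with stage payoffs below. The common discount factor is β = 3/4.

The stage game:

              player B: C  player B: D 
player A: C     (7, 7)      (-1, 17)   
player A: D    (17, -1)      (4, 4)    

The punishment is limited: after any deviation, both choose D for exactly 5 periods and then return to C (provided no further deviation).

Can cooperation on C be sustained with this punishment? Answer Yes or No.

No

IC: β+…+β^5 ≥ (17−7)/(7−4) = 10/3.
At β = 3/4: partial sum = 2.2881 < 3.3333. Cooperation not sustainable.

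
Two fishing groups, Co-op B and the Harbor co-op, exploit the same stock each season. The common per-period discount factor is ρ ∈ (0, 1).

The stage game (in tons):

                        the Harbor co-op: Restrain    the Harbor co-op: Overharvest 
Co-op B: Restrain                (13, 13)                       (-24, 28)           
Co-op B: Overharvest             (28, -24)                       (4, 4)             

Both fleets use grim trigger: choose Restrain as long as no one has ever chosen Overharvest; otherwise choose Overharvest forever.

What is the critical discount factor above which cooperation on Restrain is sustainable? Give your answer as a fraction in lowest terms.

Cooperation forever yields 13 each period: 13/(1−ρ).
Deviating yields 28 once, then 4 forever: 28 + 4ρ/(1−ρ).
No profitable deviation requires 13/(1−ρ) ≥ 28 + 4ρ/(1−ρ).
Multiplying by (1−ρ): 13 ≥ 28(1−ρ) + 4ρ = 28 − 24ρ.
So 24ρ ≥ 15, i.e. ρ ≥ 15/24 = 5/8.

5/8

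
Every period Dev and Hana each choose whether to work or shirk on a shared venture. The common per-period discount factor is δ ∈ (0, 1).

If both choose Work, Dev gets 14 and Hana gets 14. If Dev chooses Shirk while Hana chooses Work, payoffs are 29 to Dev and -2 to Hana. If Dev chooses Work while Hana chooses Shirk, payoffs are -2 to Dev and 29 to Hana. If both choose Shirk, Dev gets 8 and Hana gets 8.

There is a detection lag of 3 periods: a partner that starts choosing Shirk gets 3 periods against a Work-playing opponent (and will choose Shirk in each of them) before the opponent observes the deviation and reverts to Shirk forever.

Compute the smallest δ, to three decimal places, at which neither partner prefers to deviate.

0.894

Deviating for the 3 undetected periods gains 29−14 = 15 per period over cooperation, then loses 14−8 = 6 per period forever once punishment starts.
Gain: 15(1 + δ + … + δ^2); loss: 6·δ^3/(1−δ).
No profitable deviation ⇔ 15(1−δ^3) ≤ 6·δ^3, i.e. δ^3 ≥ 15/(15+6) = 5/7.
Hence δ ≥ (5/7)^(1/3) ≈ 0.894.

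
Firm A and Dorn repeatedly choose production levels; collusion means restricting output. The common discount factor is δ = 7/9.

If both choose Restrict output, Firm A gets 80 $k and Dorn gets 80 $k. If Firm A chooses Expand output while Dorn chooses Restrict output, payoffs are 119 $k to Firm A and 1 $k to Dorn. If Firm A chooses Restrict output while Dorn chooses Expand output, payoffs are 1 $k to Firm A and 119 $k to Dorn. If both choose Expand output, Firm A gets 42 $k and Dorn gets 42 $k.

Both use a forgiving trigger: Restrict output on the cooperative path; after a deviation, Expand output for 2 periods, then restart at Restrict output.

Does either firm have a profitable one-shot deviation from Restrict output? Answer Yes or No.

No

IC: δ+…+δ^2 ≥ (119−80)/(80−42) = 39/38.
At δ = 7/9: partial sum = 1.3827 ≥ 1.0263. Cooperation sustainable.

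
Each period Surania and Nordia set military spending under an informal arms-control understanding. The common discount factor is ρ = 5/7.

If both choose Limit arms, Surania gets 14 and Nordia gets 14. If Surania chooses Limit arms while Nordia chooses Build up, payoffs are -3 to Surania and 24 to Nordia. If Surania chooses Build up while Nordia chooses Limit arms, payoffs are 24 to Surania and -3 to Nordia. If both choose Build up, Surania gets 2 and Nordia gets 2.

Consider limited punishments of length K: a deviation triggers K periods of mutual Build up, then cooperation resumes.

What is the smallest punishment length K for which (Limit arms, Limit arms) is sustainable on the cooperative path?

2

Need Σ_{k=1}^{K} ρ^k ≥ (24−14)/(14−2) = 0.8333 at ρ = 5/7.
At K = 1 the sum is 0.7143 < 0.8333; at K = 2 it is 1.2245 ≥ 0.8333.
So the minimum punishment length is K = 2.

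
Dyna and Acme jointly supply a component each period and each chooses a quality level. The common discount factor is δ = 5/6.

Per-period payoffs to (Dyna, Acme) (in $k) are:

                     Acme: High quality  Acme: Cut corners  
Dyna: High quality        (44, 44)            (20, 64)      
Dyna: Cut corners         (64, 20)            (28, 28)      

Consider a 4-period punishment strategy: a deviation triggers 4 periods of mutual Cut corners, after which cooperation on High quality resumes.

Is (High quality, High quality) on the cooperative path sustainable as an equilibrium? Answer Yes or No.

A one-shot deviation gives 64 now, then 28 for 4 periods, then back to 44.
Gain from deviating: (64−44) today; loss: (44−28) in each of the next 4 periods.
No-deviation condition: (44−28)(δ+…+δ^4) ≥ 64−44, i.e. δ+…+δ^4 ≥ 5/4.
At δ = 5/6: δ+…+δ^4 = 2.5887 ≥ 1.2500.
So cooperation is sustainable.

Yes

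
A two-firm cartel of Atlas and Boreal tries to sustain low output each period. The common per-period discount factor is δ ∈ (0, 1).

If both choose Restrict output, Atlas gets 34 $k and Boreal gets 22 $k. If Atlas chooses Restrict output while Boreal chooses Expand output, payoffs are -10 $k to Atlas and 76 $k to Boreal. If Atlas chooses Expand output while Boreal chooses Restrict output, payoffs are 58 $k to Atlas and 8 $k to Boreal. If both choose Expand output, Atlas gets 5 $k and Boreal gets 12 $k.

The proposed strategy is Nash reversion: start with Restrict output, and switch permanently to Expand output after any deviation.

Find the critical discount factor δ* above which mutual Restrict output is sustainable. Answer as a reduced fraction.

Atlas's threshold: (58−34)/(58−5) = 24/53.
Boreal's threshold: (76−22)/(76−12) = 27/32.
24/53 < 27/32, so Boreal binds and δ* = 27/32.

27/32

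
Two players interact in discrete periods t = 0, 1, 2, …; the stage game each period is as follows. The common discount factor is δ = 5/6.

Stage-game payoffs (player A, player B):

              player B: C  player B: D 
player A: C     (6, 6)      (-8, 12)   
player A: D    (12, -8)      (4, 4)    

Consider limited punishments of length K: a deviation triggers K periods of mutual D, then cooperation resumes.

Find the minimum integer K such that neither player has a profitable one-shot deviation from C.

6

No profitable deviation requires (6−4)(δ+…+δ^K) ≥ 12−6, i.e. δ+…+δ^K ≥ 3 ≈ 3.0000.
With δ = 5/6, the partial sums are K=1: 0.8333, K=2: 1.5278, K=3: 2.1065, K=4: 2.5887, K=5: 2.9906, K=6: 3.3255.
K = 6 is the first length at which the sum reaches 3.0000.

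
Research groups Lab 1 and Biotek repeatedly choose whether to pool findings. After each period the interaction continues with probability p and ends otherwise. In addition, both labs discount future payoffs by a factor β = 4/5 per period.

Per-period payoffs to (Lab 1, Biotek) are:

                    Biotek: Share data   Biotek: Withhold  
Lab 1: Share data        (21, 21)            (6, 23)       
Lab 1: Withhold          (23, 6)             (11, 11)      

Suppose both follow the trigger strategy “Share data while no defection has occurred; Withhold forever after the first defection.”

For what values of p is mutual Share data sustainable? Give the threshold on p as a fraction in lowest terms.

With continuation probability p and discount β, the effective per-period discount factor is βp.
Grim-trigger IC: βp ≥ (23−21)/(23−11) = 1/6.
So p ≥ (1/6)/(4/5) = 5/24.

5/24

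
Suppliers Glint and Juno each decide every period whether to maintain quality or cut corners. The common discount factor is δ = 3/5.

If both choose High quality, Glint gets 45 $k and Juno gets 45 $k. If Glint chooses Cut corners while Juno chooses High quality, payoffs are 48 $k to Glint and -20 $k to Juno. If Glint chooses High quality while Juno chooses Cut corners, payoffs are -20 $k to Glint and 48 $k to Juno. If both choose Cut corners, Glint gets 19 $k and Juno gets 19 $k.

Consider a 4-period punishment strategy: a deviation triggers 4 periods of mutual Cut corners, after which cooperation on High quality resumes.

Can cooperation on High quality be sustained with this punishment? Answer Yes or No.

IC: δ+…+δ^4 ≥ (48−45)/(45−19) = 3/26.
At δ = 3/5: partial sum = 1.3056 ≥ 0.1154. Cooperation sustainable.

Yes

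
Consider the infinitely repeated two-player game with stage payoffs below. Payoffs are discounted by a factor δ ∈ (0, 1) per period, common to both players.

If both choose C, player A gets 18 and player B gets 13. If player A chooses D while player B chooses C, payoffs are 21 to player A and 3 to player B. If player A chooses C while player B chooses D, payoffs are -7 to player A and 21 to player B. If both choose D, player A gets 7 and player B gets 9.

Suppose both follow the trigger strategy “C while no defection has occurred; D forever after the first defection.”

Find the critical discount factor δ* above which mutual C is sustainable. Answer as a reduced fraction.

For player A: deviation gain 21−18 = 3, per-period punishment loss 18−7 = 11. IC gives δ ≥ 3/14.
For player B: gain 8, loss 4 per period, so δ ≥ 8/12 = 2/3.
The tighter constraint is player B's, so cooperation needs δ ≥ 2/3.

2/3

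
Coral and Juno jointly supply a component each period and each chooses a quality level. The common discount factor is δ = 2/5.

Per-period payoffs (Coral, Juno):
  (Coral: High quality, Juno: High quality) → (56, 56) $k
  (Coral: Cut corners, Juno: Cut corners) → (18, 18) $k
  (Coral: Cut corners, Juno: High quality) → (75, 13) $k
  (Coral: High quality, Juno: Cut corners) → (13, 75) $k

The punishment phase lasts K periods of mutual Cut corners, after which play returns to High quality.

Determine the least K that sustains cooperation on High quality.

2

No profitable deviation requires (56−18)(δ+…+δ^K) ≥ 75−56, i.e. δ+…+δ^K ≥ 1/2 ≈ 0.5000.
With δ = 2/5, the partial sums are K=1: 0.4000, K=2: 0.5600.
K = 2 is the first length at which the sum reaches 0.5000.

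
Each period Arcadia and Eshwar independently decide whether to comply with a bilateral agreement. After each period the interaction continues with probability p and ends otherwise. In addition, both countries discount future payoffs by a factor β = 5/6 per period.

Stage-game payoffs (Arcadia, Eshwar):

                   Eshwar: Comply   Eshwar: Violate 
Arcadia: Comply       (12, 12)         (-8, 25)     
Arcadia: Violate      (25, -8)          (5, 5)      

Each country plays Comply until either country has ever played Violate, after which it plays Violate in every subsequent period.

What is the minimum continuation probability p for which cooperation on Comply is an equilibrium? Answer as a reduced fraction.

With continuation probability p and discount β, the effective per-period discount factor is βp.
Grim-trigger IC: βp ≥ (25−12)/(25−5) = 13/20.
So p ≥ (13/20)/(5/6) = 39/50.

39/50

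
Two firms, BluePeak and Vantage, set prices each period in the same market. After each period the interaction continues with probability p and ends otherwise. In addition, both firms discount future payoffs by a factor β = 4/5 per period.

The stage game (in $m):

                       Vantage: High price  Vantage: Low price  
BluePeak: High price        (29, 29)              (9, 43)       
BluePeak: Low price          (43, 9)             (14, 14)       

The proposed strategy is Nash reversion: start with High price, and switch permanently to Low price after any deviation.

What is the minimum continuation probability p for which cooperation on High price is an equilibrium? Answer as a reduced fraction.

Expected continuation weight on next period's payoff is β·p = 4/5·p, which plays the role of the discount factor.
Cooperation requires 4/5·p ≥ (43−29)/(43−14) = 14/29, hence p ≥ 35/58.

35/58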